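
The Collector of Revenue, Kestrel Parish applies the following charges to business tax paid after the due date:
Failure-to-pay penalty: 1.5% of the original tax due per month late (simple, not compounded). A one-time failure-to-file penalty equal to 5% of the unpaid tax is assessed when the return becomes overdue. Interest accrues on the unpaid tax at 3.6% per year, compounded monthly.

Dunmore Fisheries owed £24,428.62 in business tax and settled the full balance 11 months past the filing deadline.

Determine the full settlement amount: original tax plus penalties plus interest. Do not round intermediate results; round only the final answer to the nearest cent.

Failure-to-file penalty: 5% × £24,428.62 = £1,221.43…
Failure-to-pay penalty = 1.5% × £24,428.62 × 11 mo = £4,030.72…
Interest (3.6%/yr ÷ 12 = 0.3%/month): £24,428.62 × ((1 + 0.003)^11 − 1) = £818.3461…
Total = £24,428.62 + £5,252.1533 + £818.3461… = £30,499.12

£30,499.12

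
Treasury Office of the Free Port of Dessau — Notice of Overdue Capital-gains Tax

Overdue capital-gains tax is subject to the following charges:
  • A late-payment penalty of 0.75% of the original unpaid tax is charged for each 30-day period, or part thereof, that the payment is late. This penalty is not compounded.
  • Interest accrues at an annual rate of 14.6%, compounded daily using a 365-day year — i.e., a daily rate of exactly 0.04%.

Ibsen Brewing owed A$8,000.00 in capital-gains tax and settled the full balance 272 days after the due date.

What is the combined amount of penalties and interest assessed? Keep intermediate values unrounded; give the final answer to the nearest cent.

Penalty periods: ⌈272/30⌉ = 10; penalty = 10 × 0.75% × A$8,000.00 = A$600.00
Interest: A$8,000.00 × ((1 + 0.0004)^272 − 1) = A$8,000.00 × 0.11491509… = A$919.3207…
Penalties + interest = A$600.0000 + A$919.3207… = A$1,519.32

A$1,519.32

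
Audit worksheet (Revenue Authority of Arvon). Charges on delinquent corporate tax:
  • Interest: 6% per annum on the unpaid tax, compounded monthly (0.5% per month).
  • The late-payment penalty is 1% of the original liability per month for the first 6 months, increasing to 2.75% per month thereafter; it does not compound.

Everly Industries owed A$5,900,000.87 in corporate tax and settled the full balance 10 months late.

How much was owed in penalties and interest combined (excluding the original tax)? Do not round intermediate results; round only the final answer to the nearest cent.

A$1,304,726.97

Penalty, months 1–6: 6 × 1% × A$5,900,000.87 = A$354,000.05…
Penalty, months 7–10: 4 × 2.75% × A$5,900,000.87 = A$649,000.10…
Interest: A$5,900,000.87 × ((1 + 0.005)^10 − 1) = A$5,900,000.87 × 0.0511401… = A$301,726.8235…
Penalties + interest = A$1,003,000.1479 + A$301,726.8235… = A$1,304,726.97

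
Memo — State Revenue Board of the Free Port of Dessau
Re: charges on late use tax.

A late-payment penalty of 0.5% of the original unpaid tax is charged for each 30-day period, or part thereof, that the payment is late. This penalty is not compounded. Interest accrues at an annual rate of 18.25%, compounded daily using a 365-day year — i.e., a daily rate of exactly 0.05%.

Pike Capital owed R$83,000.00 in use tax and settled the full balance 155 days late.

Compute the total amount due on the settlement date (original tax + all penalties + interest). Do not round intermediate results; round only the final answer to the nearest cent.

Penalty periods: ⌈155/30⌉ = 6; penalty = 6 × 0.5% × R$83,000.00 = R$2,490.00
Interest: R$83,000.00 × ((1 + 0.0005)^155 − 1) = R$83,000.00 × 0.08056130… = R$6,686.5882…
Total = R$83,000.00 + R$2,490.0000 + R$6,686.5882… = R$92,176.59

R$92,176.59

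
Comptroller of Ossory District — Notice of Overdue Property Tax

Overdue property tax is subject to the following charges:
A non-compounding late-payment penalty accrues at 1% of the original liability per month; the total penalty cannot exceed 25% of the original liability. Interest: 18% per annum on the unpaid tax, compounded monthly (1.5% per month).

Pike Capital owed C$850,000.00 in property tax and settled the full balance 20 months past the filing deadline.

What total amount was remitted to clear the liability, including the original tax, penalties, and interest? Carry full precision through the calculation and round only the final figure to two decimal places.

Penalty: 20 × 1% × C$850,000.00 = C$170,000.00 (below the 25% cap of C$212,500.00)
Interest: C$850,000.00 × ((1 + 0.015)^20 − 1) = C$850,000.00 × 0.3468550… = C$294,826.7556…
Total = C$850,000.00 + C$170,000.0000 + C$294,826.7556… = C$1,314,826.76

C$1,314,826.76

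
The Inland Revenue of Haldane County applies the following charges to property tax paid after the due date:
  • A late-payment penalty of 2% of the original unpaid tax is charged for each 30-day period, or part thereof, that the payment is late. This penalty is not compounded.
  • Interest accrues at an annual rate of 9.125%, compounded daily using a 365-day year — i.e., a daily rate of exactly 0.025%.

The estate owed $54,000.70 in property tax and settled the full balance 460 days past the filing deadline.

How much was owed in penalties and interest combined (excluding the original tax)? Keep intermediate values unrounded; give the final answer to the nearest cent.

$23,860.60

Penalty periods: ⌈460/30⌉ = 16; penalty = 16 × 2% × $54,000.70 = $17,280.22…
Interest: $54,000.70 × ((1 + 0.00025)^460 − 1) = $54,000.70 × 0.12185731… = $6,580.3802…
Penalties + interest = $17,280.2240 + $6,580.3802… = $23,860.60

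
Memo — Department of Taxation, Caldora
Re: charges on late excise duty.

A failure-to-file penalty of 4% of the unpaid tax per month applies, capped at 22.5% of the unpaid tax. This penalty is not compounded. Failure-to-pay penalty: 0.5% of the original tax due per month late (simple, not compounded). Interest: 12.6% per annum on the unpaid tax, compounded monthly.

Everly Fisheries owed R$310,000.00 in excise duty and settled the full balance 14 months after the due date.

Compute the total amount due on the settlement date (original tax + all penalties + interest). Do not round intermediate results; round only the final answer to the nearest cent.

Failure-to-file: 14 × 4% × R$310,000.00 = R$173,600.00, capped at 22.5% × R$310,000.00 = R$69,750.00
Failure-to-pay penalty = 0.5% × R$310,000.00 × 14 mo = R$21,700.00
Interest (12.6%/yr ÷ 12 = 1.05%/month): R$310,000.00 × ((1 + 0.0105)^14 − 1) = R$48,814.6312…
Total = R$310,000.00 + R$91,450.0000 + R$48,814.6312… = R$450,264.63

R$450,264.63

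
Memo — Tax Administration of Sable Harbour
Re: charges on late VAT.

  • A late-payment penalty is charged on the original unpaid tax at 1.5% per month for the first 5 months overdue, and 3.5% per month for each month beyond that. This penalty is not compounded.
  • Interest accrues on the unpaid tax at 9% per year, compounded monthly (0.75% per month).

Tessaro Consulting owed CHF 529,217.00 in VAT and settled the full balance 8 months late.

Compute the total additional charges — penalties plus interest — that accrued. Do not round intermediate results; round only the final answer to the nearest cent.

Penalty, months 1–5: 5 × 1.5% × CHF 529,217.00 = CHF 39,691.28…
Penalty, months 6–8: 3 × 3.5% × CHF 529,217.00 = CHF 55,567.79…
Interest: CHF 529,217.00 × ((1 + 0.0075)^8 − 1) = CHF 529,217.00 × 0.0615988… = CHF 32,599.1574…
Penalties + interest = CHF 95,259.0600 + CHF 32,599.1574… = CHF 127,858.22

CHF 127,858.22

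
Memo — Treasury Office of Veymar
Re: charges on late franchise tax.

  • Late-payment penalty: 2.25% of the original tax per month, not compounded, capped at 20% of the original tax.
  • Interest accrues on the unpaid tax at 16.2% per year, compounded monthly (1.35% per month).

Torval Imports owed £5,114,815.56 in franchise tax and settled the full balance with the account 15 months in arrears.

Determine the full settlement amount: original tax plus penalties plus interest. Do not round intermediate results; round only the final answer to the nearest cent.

£7,277,372.04

Penalty (uncapped): 15 × 2.25% × £5,114,815.56 = £1,726,250.25…; cap = 20% × £5,114,815.56 = £1,022,963.11… → penalty = £1,022,963.11…
Interest: £5,114,815.56 × ((1 + 0.0135)^15 − 1) = £5,114,815.56 × 0.2228024… = £1,139,593.3694…
Total = £5,114,815.56 + £1,022,963.1120 + £1,139,593.3694… = £7,277,372.04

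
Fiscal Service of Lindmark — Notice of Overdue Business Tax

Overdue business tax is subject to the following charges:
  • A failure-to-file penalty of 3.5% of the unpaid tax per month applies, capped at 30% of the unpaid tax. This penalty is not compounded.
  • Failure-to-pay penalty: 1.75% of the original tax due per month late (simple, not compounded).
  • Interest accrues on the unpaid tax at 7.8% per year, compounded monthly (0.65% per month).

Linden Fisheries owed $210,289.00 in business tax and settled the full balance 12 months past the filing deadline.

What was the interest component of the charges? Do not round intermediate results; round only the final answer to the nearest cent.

$17,001.83

Interest: $210,289.00 × ((1 + 0.0065)^12 − 1) = $210,289.00 × 0.0808498… = $17,001.8258…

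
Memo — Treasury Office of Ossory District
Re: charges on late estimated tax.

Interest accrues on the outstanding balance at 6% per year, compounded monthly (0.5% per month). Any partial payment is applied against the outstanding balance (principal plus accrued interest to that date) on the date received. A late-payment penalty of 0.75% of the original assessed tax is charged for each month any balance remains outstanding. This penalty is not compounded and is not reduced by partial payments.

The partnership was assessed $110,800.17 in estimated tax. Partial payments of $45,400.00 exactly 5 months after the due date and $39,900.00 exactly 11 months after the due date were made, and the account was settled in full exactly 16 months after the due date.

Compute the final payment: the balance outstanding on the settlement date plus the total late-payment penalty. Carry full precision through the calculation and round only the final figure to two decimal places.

Balance at month 5: $110,800.1700 × (1 + 0.005)^5 = $113,598.0131…
After $45,400.00 payment: $113,598.0131… − $45,400.00 = $68,198.0131…
Balance at month 11: $68,198.0131… × (1 + 0.005)^6 = $70,269.6989…
After $39,900.00 payment: $70,269.6989… − $39,900.00 = $30,369.6989…
Balance at month 16: $30,369.6989… × (1 + 0.005)^5 = $31,136.5719…
Penalty: 16 × 0.75% × $110,800.17 = $13,296.02…
Final settlement = outstanding balance + penalty = $31,136.5719… + $13,296.02… = $44,432.59

$44,432.59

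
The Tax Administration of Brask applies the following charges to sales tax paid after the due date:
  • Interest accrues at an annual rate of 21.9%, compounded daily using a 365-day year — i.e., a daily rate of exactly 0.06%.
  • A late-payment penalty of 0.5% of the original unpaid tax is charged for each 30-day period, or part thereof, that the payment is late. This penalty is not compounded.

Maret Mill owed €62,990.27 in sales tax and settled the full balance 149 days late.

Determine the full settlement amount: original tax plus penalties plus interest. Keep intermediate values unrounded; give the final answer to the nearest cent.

€70,453.90

Penalty periods: ⌈149/30⌉ = 5; penalty = 5 × 0.5% × €62,990.27 = €1,574.76…
Interest: €62,990.27 × ((1 + 0.0006)^149 − 1) = €62,990.27 × 0.09348866… = €5,888.8759…
Total = €62,990.27 + €1,574.7568… + €5,888.8759… = €70,453.90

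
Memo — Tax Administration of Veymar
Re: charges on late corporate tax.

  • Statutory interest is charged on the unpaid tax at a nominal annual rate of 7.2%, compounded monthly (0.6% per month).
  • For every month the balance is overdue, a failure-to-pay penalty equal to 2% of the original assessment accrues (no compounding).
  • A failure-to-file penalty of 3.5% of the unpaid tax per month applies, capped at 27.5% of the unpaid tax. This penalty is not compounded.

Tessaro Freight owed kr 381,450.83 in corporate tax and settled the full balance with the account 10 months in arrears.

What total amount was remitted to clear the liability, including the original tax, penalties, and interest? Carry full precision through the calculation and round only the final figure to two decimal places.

kr 586,154.97

Failure-to-file: 10 × 3.5% × kr 381,450.83 = kr 133,507.79…, capped at 27.5% × kr 381,450.83 = kr 104,898.98…
Failure-to-pay penalty = 2% × kr 381,450.83 × 10 mo = kr 76,290.17…
Interest: kr 381,450.83 × ((1 + 0.006)^10 − 1) = kr 381,450.83 × 0.0616462… = kr 23,514.9919…
Total = kr 381,450.83 + kr 181,189.1443… + kr 23,514.9919… = kr 586,154.97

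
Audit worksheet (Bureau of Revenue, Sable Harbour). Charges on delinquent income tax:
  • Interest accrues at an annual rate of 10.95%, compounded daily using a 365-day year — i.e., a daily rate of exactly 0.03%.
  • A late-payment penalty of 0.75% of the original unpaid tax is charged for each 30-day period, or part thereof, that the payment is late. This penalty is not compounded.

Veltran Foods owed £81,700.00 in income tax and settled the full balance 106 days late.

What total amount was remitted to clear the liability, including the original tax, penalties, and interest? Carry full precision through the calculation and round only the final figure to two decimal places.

Penalty periods: ⌈106/30⌉ = 4; penalty = 4 × 0.75% × £81,700.00 = £2,451.00
Interest: £81,700.00 × ((1 + 0.0003)^106 − 1) = £81,700.00 × 0.03230610… = £2,639.4083…
Total = £81,700.00 + £2,451.0000 + £2,639.4083… = £86,790.41

£86,790.41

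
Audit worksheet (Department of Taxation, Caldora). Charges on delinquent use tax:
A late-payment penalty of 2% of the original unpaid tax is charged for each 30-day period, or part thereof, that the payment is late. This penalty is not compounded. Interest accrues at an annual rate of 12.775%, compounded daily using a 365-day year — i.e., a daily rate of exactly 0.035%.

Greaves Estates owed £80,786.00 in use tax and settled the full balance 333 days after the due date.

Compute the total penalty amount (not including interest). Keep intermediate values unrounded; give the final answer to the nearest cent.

Penalty periods: ⌈333/30⌉ = 12; penalty = 12 × 2% × £80,786.00 = £19,388.64

£19,388.64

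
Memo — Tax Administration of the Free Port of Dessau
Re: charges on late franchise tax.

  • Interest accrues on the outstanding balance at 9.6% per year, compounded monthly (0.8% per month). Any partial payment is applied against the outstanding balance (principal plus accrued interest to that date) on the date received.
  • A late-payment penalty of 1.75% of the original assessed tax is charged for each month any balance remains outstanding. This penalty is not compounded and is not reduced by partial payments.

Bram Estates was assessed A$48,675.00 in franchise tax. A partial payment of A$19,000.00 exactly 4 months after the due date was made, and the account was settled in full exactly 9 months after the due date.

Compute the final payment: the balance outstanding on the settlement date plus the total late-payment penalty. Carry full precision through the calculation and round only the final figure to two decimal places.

Balance at month 4: A$48,675.0000 × (1 + 0.008)^4 = A$50,251.3911…
After A$19,000.00 payment: A$50,251.3911… − A$19,000.00 = A$31,251.3911…
Balance at month 9: A$31,251.3911… × (1 + 0.008)^5 = A$32,521.6083…
Penalty: 9 × 1.75% × A$48,675.00 = A$7,666.31…
Final settlement = outstanding balance + penalty = A$32,521.6083… + A$7,666.31… = A$40,187.92

A$40,187.92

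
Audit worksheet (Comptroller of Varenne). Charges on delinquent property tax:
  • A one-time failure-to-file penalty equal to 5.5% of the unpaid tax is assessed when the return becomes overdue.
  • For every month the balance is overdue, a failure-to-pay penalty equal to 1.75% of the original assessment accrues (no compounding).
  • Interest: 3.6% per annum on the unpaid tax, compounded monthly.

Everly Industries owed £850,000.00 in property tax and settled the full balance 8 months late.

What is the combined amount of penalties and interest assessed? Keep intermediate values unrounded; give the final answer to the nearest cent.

Failure-to-file penalty: 5.5% × £850,000.00 = £46,750.00
Failure-to-pay penalty: 8 × 1.75% × £850,000.00 = £119,000.00
Interest (3.6%/yr ÷ 12 = 0.3%/month): £850,000.00 × ((1 + 0.003)^8 − 1) = £20,615.4900…
Penalties + interest = £165,750.0000 + £20,615.4900… = £186,365.49

£186,365.49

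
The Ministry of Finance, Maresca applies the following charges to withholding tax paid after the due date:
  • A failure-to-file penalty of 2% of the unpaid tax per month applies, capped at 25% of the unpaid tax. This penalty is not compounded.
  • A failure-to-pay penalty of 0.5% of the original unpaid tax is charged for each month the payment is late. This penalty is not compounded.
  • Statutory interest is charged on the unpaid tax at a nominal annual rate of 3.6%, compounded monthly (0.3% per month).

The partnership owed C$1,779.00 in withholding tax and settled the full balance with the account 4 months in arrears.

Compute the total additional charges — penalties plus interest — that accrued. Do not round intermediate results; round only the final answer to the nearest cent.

Failure-to-file: 4 × 2% × C$1,779.00 = C$142.32 (under the 25% cap)
Failure-to-pay penalty: 4 × 0.5% × C$1,779.00 = C$35.58
Interest: C$1,779.00 × ((1 + 0.003)^4 − 1) = C$1,779.00 × 0.0120541… = C$21.4443…
Penalties + interest = C$177.9000 + C$21.4443… = C$199.34

C$199.34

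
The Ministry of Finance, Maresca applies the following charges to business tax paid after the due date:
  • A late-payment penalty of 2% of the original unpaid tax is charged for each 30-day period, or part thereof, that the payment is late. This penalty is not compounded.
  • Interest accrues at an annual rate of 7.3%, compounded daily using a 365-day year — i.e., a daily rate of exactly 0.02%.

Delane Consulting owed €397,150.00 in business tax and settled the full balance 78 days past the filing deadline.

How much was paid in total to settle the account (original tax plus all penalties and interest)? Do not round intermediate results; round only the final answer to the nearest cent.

Penalty periods: ⌈78/30⌉ = 3; penalty = 3 × 2% × €397,150.00 = €23,829.00
Interest: €397,150.00 × ((1 + 0.0002)^78 − 1) = €397,150.00 × 0.01572073… = €6,243.4883…
Total = €397,150.00 + €23,829.0000 + €6,243.4883… = €427,222.49

€427,222.49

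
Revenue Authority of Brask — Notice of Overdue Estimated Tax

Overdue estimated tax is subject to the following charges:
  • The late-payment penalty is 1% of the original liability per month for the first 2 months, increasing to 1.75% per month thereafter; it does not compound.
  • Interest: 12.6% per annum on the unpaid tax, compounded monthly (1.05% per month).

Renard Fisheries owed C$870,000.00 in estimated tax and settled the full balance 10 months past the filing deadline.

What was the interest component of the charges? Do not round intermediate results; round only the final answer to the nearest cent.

C$95,789.39

Interest: C$870,000.00 × ((1 + 0.0105)^10 − 1) = C$870,000.00 × 0.1101028… = C$95,789.3925…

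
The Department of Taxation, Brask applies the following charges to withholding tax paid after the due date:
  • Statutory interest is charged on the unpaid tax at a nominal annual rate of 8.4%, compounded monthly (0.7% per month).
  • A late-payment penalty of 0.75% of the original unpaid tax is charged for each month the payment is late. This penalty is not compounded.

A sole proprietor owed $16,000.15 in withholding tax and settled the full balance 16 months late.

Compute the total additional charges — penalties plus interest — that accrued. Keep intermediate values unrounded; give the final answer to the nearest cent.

$3,809.26

Late-payment penalty: 16 × 0.75% × $16,000.15 = $1,920.02…
Interest: $16,000.15 × ((1 + 0.007)^16 − 1) = $16,000.15 × 0.1180765… = $1,889.2421…
Penalties + interest = $1,920.0180 + $1,889.2421… = $3,809.26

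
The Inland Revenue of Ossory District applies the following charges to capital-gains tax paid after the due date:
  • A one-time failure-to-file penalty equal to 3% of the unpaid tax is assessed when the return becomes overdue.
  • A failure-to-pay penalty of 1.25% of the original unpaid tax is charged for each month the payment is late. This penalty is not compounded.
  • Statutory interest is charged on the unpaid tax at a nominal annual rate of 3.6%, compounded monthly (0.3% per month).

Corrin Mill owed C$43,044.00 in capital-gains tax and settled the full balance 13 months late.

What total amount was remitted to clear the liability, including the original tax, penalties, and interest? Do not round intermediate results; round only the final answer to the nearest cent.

C$53,039.24

Failure-to-file penalty: 3% × C$43,044.00 = C$1,291.32
Failure-to-pay penalty = 1.25% × C$43,044.00 × 13 mo = C$6,994.65
Interest: C$43,044.00 × ((1 + 0.003)^13 − 1) = C$43,044.00 × 0.0397098… = C$1,709.2678…
Total = C$43,044.00 + C$8,285.9700 + C$1,709.2678… = C$53,039.24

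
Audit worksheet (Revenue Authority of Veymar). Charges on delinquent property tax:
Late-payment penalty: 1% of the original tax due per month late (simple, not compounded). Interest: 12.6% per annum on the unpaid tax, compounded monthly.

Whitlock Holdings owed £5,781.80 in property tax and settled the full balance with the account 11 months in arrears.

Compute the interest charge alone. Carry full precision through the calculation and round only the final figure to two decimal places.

£703.99

Interest (12.6%/yr ÷ 12 = 1.05%/month): £5,781.80 × ((1 + 0.0105)^11 − 1) = £703.9852…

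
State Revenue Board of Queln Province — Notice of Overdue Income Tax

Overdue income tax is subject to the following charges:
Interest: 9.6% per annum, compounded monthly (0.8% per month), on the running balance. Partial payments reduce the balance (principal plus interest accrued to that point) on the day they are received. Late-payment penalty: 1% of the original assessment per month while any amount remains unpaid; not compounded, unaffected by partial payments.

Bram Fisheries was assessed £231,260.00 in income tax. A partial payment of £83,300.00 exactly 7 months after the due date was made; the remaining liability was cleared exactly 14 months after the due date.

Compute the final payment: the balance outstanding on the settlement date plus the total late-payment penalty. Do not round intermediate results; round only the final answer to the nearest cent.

Balance at month 7: £231,260.0000 × (1 + 0.008)^7 = £244,525.5509…
After £83,300.00 payment: £244,525.5509… − £83,300.00 = £161,225.5509…
Balance at month 14: £161,225.5509… × (1 + 0.008)^7 = £170,473.7813…
Penalty: 14 × 1% × £231,260.00 = £32,376.40
Final settlement = outstanding balance + penalty = £170,473.7813… + £32,376.40 = £202,850.18

£202,850.18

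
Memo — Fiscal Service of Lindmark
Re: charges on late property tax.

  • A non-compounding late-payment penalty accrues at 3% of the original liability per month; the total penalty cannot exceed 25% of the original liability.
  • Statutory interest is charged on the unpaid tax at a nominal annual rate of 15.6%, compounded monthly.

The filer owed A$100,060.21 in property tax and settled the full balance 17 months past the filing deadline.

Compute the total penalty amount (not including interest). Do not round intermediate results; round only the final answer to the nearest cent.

Penalty (uncapped): 17 × 3% × A$100,060.21 = A$51,030.71…; cap = 25% × A$100,060.21 = A$25,015.05… → penalty = A$25,015.05…

A$25,015.05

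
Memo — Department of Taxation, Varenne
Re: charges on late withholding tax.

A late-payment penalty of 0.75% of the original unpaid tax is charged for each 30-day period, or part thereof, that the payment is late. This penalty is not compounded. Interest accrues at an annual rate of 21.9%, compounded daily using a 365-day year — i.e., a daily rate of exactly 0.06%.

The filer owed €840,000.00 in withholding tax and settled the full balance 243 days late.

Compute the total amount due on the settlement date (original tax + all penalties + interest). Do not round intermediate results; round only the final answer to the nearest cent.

€1,028,507.92

Penalty periods: ⌈243/30⌉ = 9; penalty = 9 × 0.75% × €840,000.00 = €56,700.00
Interest: €840,000.00 × ((1 + 0.0006)^243 − 1) = €840,000.00 × 0.15691419… = €131,807.9176…
Total = €840,000.00 + €56,700.0000 + €131,807.9176… = €1,028,507.92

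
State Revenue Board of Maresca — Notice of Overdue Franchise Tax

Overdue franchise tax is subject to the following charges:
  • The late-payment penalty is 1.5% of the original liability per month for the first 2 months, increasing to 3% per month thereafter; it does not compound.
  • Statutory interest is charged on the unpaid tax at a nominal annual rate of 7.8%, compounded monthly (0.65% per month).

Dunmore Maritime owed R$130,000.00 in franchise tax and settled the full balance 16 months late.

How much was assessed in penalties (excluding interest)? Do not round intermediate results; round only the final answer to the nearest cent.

Penalty, months 1–2: 2 × 1.5% × R$130,000.00 = R$3,900.00
Penalty, months 3–16: 14 × 3% × R$130,000.00 = R$54,600.00
Total penalty = R$3,900.00 + R$54,600.00 = R$58,500.00

R$58,500.00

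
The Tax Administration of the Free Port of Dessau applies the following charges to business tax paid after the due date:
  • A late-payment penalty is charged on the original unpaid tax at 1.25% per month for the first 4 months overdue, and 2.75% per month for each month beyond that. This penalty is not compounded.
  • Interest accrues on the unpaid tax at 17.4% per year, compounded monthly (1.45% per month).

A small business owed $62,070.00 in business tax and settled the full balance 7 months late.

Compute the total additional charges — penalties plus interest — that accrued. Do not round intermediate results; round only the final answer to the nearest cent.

$14,805.15

Penalty, months 1–4: 4 × 1.25% × $62,070.00 = $3,103.50
Penalty, months 5–7: 3 × 2.75% × $62,070.00 = $5,120.78…
Interest: $62,070.00 × ((1 + 0.0145)^7 − 1) = $62,070.00 × 0.1060235… = $6,580.8794…
Penalties + interest = $8,224.2750 + $6,580.8794… = $14,805.15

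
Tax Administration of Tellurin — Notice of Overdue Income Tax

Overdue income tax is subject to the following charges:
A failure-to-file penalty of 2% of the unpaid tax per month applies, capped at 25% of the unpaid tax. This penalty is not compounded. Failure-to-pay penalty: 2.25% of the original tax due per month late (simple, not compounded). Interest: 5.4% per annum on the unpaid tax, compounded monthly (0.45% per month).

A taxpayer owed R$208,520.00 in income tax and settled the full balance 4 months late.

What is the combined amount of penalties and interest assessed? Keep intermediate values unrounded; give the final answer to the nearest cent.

R$39,227.17

Failure-to-file: 4 × 2% × R$208,520.00 = R$16,681.60 (under the 25% cap)
Failure-to-pay penalty = 2.25% × R$208,520.00 × 4 mo = R$18,766.80
Interest: R$208,520.00 × ((1 + 0.0045)^4 − 1) = R$208,520.00 × 0.0181219… = R$3,778.7713…
Penalties + interest = R$35,448.4000 + R$3,778.7713… = R$39,227.17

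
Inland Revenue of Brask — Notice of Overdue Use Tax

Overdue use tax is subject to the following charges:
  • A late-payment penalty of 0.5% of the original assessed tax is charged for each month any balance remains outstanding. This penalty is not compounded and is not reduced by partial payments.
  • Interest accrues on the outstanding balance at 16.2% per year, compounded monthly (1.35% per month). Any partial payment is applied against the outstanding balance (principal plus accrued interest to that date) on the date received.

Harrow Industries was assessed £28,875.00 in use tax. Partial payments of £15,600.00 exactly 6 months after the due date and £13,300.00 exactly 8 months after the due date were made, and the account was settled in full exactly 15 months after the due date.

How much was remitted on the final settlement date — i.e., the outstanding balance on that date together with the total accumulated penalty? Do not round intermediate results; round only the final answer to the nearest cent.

£5,264.09

Balance at month 6: £28,875.0000 × (1 + 0.0135)^6 = £31,294.2474…
After £15,600.00 payment: £31,294.2474… − £15,600.00 = £15,694.2474…
Balance at month 8: £15,694.2474… × (1 + 0.0135)^2 = £16,120.8523…
After £13,300.00 payment: £16,120.8523… − £13,300.00 = £2,820.8523…
Balance at month 15: £2,820.8523… × (1 + 0.0135)^7 = £3,098.4652…
Penalty: 15 × 0.5% × £28,875.00 = £2,165.63…
Final settlement = outstanding balance + penalty = £3,098.4652… + £2,165.63… = £5,264.09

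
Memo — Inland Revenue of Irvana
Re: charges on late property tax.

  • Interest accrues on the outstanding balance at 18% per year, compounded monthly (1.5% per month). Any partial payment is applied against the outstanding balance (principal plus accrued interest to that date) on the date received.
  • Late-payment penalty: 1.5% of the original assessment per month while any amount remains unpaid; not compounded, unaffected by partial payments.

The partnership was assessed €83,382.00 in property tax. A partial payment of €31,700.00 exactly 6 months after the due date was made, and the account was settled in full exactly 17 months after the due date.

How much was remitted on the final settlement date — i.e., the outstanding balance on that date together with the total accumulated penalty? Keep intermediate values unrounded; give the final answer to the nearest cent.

Balance at month 6: €83,382.0000 × (1 + 0.015)^6 = €91,173.4862…
After €31,700.00 payment: €91,173.4862… − €31,700.00 = €59,473.4862…
Balance at month 17: €59,473.4862… × (1 + 0.015)^11 = €70,056.7299…
Penalty: 17 × 1.5% × €83,382.00 = €21,262.41
Final settlement = outstanding balance + penalty = €70,056.7299… + €21,262.41 = €91,319.14

€91,319.14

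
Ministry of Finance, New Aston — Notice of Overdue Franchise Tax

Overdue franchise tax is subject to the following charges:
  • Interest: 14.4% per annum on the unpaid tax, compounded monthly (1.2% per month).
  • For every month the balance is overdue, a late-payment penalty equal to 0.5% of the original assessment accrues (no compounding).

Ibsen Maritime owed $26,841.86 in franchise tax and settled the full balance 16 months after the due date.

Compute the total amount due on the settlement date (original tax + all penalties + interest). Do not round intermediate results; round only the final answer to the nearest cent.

$34,633.69

Late-payment penalty = 0.5% × $26,841.86 × 16 mo = $2,147.35…
Interest: $26,841.86 × ((1 + 0.012)^16 − 1) = $26,841.86 × 0.2102865… = $5,644.4816…
Total = $26,841.86 + $2,147.3488 + $5,644.4816… = $34,633.69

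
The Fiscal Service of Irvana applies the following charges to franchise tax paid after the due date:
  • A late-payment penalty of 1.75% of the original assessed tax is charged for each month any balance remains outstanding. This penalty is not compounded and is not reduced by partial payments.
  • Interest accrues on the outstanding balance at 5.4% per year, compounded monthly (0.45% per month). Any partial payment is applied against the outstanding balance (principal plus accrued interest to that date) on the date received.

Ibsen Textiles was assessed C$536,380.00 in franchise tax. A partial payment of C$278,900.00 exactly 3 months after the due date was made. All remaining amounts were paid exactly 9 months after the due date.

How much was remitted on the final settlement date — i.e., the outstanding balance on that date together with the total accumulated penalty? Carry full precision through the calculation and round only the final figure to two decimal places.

C$356,462.87

Balance at month 3: C$536,380.0000 × (1 + 0.0045)^3 = C$543,653.7640…
After C$278,900.00 payment: C$543,653.7640… − C$278,900.00 = C$264,753.7640…
Balance at month 9: C$264,753.7640… × (1 + 0.0045)^6 = C$271,983.0187…
Penalty: 9 × 1.75% × C$536,380.00 = C$84,479.85
Final settlement = outstanding balance + penalty = C$271,983.0187… + C$84,479.85 = C$356,462.87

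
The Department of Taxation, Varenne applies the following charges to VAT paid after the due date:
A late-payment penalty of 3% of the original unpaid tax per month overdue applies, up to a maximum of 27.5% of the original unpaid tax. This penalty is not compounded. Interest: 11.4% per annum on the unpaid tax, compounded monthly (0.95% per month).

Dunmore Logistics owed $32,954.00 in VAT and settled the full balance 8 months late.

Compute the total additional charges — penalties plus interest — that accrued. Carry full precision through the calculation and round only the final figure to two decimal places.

$10,498.34

Penalty: 8 × 3% × $32,954.00 = $7,908.96 (below the 27.5% cap of $9,062.35)
Interest: $32,954.00 × ((1 + 0.0095)^8 − 1) = $32,954.00 × 0.0785756… = $2,589.3799…
Penalties + interest = $7,908.9600 + $2,589.3799… = $10,498.34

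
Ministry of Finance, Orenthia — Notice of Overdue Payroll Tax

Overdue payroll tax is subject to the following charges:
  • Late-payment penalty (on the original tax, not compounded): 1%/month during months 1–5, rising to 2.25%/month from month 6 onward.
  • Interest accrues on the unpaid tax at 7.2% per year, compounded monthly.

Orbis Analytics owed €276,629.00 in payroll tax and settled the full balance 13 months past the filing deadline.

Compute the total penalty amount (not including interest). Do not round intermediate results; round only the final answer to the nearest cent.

Penalty, months 1–5: 5 × 1% × €276,629.00 = €13,831.45
Penalty, months 6–13: 8 × 2.25% × €276,629.00 = €49,793.22
Total penalty = €13,831.45 + €49,793.22 = €63,624.67

€63,624.67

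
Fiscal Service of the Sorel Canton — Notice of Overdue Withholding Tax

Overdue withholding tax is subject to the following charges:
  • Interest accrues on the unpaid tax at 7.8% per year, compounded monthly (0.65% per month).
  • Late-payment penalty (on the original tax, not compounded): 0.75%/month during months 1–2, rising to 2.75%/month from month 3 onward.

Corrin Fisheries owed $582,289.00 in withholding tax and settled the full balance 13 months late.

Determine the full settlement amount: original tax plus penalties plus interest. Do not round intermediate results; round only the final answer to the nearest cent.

$818,334.60

Penalty, months 1–2: 2 × 0.75% × $582,289.00 = $8,734.34…
Penalty, months 3–13: 11 × 2.75% × $582,289.00 = $176,142.42…
Interest: $582,289.00 × ((1 + 0.0065)^13 − 1) = $582,289.00 × 0.0878753… = $51,168.8404…
Total = $582,289.00 + $184,876.7575 + $51,168.8404… = $818,334.60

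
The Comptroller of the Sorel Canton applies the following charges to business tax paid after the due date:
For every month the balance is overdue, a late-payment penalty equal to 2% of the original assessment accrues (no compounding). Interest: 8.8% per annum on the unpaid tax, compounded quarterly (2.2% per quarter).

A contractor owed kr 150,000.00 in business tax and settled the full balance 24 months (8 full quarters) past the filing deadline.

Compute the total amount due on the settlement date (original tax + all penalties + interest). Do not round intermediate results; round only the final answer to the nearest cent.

kr 250,524.75

Late-payment penalty: 24 × 2% × kr 150,000.00 = kr 72,000.00
Interest: kr 150,000.00 × ((1 + 0.022)^8 − 1) = kr 150,000.00 × 0.1901650… = kr 28,524.7467…
Total = kr 150,000.00 + kr 72,000.0000 + kr 28,524.7467… = kr 250,524.75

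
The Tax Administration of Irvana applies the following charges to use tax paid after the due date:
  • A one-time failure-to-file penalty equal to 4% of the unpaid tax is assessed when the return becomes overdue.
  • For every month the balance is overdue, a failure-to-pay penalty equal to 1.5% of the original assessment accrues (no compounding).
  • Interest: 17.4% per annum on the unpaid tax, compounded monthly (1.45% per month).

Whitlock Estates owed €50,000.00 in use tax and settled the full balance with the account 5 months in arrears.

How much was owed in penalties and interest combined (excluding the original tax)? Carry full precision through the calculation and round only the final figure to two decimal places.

€9,481.66

Failure-to-file penalty: 4% × €50,000.00 = €2,000.00
Failure-to-pay penalty: 5 × 1.5% × €50,000.00 = €3,750.00
Interest: €50,000.00 × ((1 + 0.0145)^5 − 1) = €50,000.00 × 0.0746332… = €3,731.6604…
Penalties + interest = €5,750.0000 + €3,731.6604… = €9,481.66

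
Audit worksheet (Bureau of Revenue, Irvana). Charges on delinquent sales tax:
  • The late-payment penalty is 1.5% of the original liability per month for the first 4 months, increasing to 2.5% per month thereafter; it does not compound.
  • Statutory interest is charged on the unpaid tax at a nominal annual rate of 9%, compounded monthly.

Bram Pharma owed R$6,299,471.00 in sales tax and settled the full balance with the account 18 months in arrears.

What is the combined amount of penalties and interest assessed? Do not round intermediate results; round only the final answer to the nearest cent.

Penalty, months 1–4: 4 × 1.5% × R$6,299,471.00 = R$377,968.26
Penalty, months 5–18: 14 × 2.5% × R$6,299,471.00 = R$2,204,814.85
Interest (9%/yr ÷ 12 = 0.75%/month): R$6,299,471.00 × ((1 + 0.0075)^18 − 1) = R$906,874.2938…
Penalties + interest = R$2,582,783.1100 + R$906,874.2938… = R$3,489,657.40

R$3,489,657.40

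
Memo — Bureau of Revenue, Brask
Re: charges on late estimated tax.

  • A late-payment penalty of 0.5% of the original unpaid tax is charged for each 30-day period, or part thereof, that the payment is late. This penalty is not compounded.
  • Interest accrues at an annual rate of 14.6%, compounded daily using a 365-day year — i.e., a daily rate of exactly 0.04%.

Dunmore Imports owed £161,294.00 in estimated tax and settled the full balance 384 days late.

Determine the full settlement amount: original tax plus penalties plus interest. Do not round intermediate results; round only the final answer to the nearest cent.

Penalty periods: ⌈384/30⌉ = 13; penalty = 13 × 0.5% × £161,294.00 = £10,484.11
Interest: £161,294.00 × ((1 + 0.0004)^384 − 1) = £161,294.00 × 0.16598857… = £26,772.9610…
Total = £161,294.00 + £10,484.1100 + £26,772.9610… = £198,551.07

£198,551.07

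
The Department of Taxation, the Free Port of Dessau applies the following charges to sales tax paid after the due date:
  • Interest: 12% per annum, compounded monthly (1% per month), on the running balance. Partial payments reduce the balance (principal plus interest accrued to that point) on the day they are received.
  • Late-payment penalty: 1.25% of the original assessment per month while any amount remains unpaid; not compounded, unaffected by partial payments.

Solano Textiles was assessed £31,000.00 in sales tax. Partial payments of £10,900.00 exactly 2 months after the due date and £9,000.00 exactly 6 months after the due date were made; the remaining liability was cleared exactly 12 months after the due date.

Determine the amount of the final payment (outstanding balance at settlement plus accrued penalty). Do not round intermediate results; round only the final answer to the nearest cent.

Balance at month 2: £31,000.0000 × (1 + 0.01)^2 = £31,623.1000
After £10,900.00 payment: £31,623.1000 − £10,900.00 = £20,723.1000
Balance at month 6: £20,723.1000 × (1 + 0.01)^4 = £21,564.5410…
After £9,000.00 payment: £21,564.5410… − £9,000.00 = £12,564.5410…
Balance at month 12: £12,564.5410… × (1 + 0.01)^6 = £13,337.5134…
Penalty: 12 × 1.25% × £31,000.00 = £4,650.00
Final settlement = outstanding balance + penalty = £13,337.5134… + £4,650.00 = £17,987.51

£17,987.51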